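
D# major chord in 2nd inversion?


Root position: D# F## A#
2nd inversion: move root and 3rd up an octave
Bass note: A#
Notes (bottom to top) = A# D# F##


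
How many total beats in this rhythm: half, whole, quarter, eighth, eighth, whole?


Reasoning:
Beat values:
  half = 2 beats
  whole = 4 beats
  quarter = 1 beat
  eighth = 0.5 beats
  eighth = 0.5 beats
  whole = 4 beats
Sum = 2 + 4 + 1 + 0.5 + 0.5 + 4
= 12 beats


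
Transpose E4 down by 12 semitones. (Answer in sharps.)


Working:
E4: chromatic position 4 in octave 4 → absolute = 4×12 + 4 = 52
Transpose down 12: 52 - 12 = 40
40 = 3×12 + 4 → E in octave 3
Result = E3


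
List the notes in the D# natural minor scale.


Let's work it out.
Natural minor scale pattern: W-H-W-W-H-W-W (2-1-2-2-1-2-2 semitones)
Starting from D#:
  D# + 2 semitones → E#
  E# + 1 semitone → F#
  F# + 2 semitones → G#
  G# + 2 semitones → A#
  A# + 1 semitone → B
  B + 2 semitones → C#
  C# + 2 semitones → D#
Scale = D# E# F# G# A# B C#


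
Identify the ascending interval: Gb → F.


Letter names: G → F spans 7 letter names → a 7th
Semitones: Gb → F = 11 half-steps
A 7th of 11 semitones is a major 7th
= major 7th


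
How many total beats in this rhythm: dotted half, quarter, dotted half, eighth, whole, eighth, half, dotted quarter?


Step by step:
Beat values:
  dotted half = 3 beats
  quarter = 1 beat
  dotted half = 3 beats
  eighth = 0.5 beats
  whole = 4 beats
  eighth = 0.5 beats
  half = 2 beats
  dotted quarter = 1.5 beats
Sum = 3 + 1 + 3 + 0.5 + 4 + 0.5 + 2 + 1.5
= 15.5 beats


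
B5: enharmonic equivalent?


Solution.
Enharmonic notes sound the same pitch but are spelled with different letter names
B and Cb name the same pitch class
Octave numbers change at C, so B5 = Cb6
= Cb6


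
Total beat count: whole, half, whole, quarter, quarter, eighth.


Beat values:
  whole = 4 beats
  half = 2 beats
  whole = 4 beats
  quarter = 1 beat
  quarter = 1 beat
  eighth = 0.5 beats
Sum = 4 + 2 + 4 + 1 + 1 + 0.5
= 12.5 beats


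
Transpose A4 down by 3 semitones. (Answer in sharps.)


Solution.
A4: chromatic position 9 in octave 4 → absolute = 4×12 + 9 = 57
Transpose down 3: 57 - 3 = 54
54 = 4×12 + 6 → F# in octave 4
Result = F#4


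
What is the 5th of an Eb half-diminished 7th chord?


Step by step:
Half-diminished 7th chord = root + minor 3rd + diminished 5th + minor 7th
Seventh chords stack in thirds, so the letter names are E-G-B-D
Root: Eb
Minor 3rd above Eb: Gb
Diminished 5th above Eb: Bbb
Minor 7th above Eb: Db
The 5th = Bbb


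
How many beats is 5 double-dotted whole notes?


Reasoning:
Base whole note = 4 beats
Dot 1 adds half the previous value: +2
Dot 2 adds half the previous value: +1
One double-dotted whole = 4 + 2 + 1 = 7
5 of them = 5 × 7 = 35
= 35 beats


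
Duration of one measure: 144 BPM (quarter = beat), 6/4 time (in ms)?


Quarter-note beat duration = 60000 / 144 ms
Beats per measure (6/4) = 6
One measure = 6 × 60000 / 144 = 360000 / 144 ms
= 2500.0 ms


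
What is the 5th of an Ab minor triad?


Step by step:
Minor triad = root + minor 3rd (3 semitones) + perfect 5th (7 semitones)
A triad on Ab stacks thirds, so the chord tones use letter names A-C-E
Root: Ab
Minor 3rd above Ab: Cb
Perfect 5th above Ab: Eb
The 5th = Eb


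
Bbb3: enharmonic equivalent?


Solution.
Enharmonic notes sound the same pitch but are spelled with different letter names
Bbb and A name the same pitch class
= A3


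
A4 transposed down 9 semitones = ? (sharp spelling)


Step by step:
A4: chromatic position 9 in octave 4 → absolute = 4×12 + 9 = 57
Transpose down 9: 57 - 9 = 48
48 = 4×12 + 0 → C in octave 4
Result = C4


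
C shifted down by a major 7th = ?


Working:
major 7th: 7 letter names, 11 semitones
Letter: C - 6 → D
Pitch: C - 11 semitones, spelled as a D → Db
= Db


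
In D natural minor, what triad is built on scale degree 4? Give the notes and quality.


Reasoning:
D natural minor scale: D E F G A Bb C
Diatonic triad on degree 4 stacks scale notes 4, 6, 1: G Bb D
G→Bb = 3 semitones; G→D = 7 semitones → minor triad
= G Bb D (minor)


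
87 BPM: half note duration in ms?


Step by step:
One quarter-note beat = 60000 / BPM = 60000 / 87 ms
Half note = 2 × quarter note
Duration = 2 × 60000 / 87 = 120000 / 87
= 1379.3 ms


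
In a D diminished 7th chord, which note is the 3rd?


Let's work it out.
Diminished 7th chord = root + minor 3rd + diminished 5th + diminished 7th
Seventh chords stack in thirds, so the letter names are D-F-A-C
Root: D
Minor 3rd above D: F
Diminished 5th above D: Ab
Diminished 7th above D: Cb
The 3rd = F


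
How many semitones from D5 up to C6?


Working:
Absolute semitone position = octave×12 + chromatic position
D5: 5×12 + 2 = 62
C6: 6×12 + 0 = 72
Difference = 72 - 62 = 10
= 10 semitones


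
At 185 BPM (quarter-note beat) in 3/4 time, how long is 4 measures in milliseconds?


Quarter-note beat duration = 60000 / 185 ms
Beats per measure (3/4) = 3
One measure = 3 × 60000 / 185 = 180000 / 185 ms
4 measures = 4 × 180000 / 185 = 720000 / 185
= 3891.9 ms


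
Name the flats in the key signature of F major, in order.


Flat major keys: C(0), F(1), Bb(2), Eb(3), Ab(4), Db(5), Gb(6), Cb(7)
F major has 1 flat
Order of flats: Bb Eb Ab Db Gb Cb Fb → first 1: Bb
= Bb


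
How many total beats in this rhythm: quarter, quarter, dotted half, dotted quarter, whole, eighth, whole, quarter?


Let's work it out.
Beat values:
  quarter = 1 beat
  quarter = 1 beat
  dotted half = 3 beats
  dotted quarter = 1.5 beats
  whole = 4 beats
  eighth = 0.5 beats
  whole = 4 beats
  quarter = 1 beat
Sum = 1 + 1 + 3 + 1.5 + 4 + 0.5 + 4 + 1
= 16 beats


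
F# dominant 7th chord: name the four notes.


Reasoning:
Dominant 7th chord = root + major 3rd + perfect 5th + minor 7th
Seventh chords stack in thirds, so the letter names are F-A-C-E
Root: F#
Major 3rd above F#: A#
Perfect 5th above F#: C#
Minor 7th above F#: E
Chord = F# A# C# E


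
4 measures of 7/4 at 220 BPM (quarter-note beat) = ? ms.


Reasoning:
Quarter-note beat duration = 60000 / 220 ms
Beats per measure (7/4) = 7
One measure = 7 × 60000 / 220 = 420000 / 220 ms
4 measures = 4 × 420000 / 220 = 1680000 / 220
= 7636.4 ms


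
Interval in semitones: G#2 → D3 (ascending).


Solution.
Absolute semitone position = octave×12 + chromatic position
G#2: 2×12 + 8 = 32
D3: 3×12 + 2 = 38
Difference = 38 - 32 = 6
= 6 semitones


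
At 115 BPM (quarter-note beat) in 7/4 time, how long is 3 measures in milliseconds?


Reasoning:
Quarter-note beat duration = 60000 / 115 ms
Beats per measure (7/4) = 7
One measure = 7 × 60000 / 115 = 420000 / 115 ms
3 measures = 3 × 420000 / 115 = 1260000 / 115
= 10956.5 ms


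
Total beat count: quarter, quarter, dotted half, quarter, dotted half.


Let's work it out.
Beat values:
  quarter = 1 beat
  quarter = 1 beat
  dotted half = 3 beats
  quarter = 1 beat
  dotted half = 3 beats
Sum = 1 + 1 + 3 + 1 + 3
= 9 beats


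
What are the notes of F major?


Major scale pattern: W-W-H-W-W-W-H (2-2-1-2-2-2-1 semitones)
Starting from F:
  F + 2 semitones → G
  G + 2 semitones → A
  A + 1 semitone → Bb
  Bb + 2 semitones → C
  C + 2 semitones → D
  D + 2 semitones → E
  E + 1 semitone → F
Scale = F G A Bb C D E


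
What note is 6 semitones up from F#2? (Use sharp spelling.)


Reasoning:
F#2: chromatic position 6 in octave 2 → absolute = 2×12 + 6 = 30
Transpose up 6: 30 + 6 = 36
36 = 3×12 + 0 → C in octave 3
Result = C3


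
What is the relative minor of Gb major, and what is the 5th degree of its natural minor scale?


The relative minor shares the major's key signature and starts on its 6th degree
6th degree = a major 6th above the tonic; a major 6th above Gb is Eb
→ relative minor of Gb major is Eb minor
Eb natural minor scale: Eb F Gb Ab Bb Cb Db
= Eb minor; 5th degree = Bb


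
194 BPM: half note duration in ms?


One quarter-note beat = 60000 / BPM = 60000 / 194 ms
Half note = 2 × quarter note
Duration = 2 × 60000 / 194 = 120000 / 194
= 618.6 ms


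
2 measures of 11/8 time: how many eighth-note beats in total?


Solution.
Time signature 11/8: the bottom number 8 means the eighth note gets one count
The top number 11 means 11 eighth-note beats per measure
Total = 11 × 2 measures
= 22 eighth-note beats


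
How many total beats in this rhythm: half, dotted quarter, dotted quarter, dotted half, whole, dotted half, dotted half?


Beat values:
  half = 2 beats
  dotted quarter = 1.5 beats
  dotted quarter = 1.5 beats
  dotted half = 3 beats
  whole = 4 beats
  dotted half = 3 beats
  dotted half = 3 beats
Sum = 2 + 1.5 + 1.5 + 3 + 4 + 3 + 3
= 18 beats


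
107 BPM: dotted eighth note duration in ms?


One quarter-note beat = 60000 / BPM = 60000 / 107 ms
Dotted eighth note = 3/4 × quarter note
Duration = 3/4 × 60000 / 107 = 45000 / 107
= 420.6 ms


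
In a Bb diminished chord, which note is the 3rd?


Diminished triad = root + minor 3rd (3 semitones) + diminished 5th (6 semitones)
A triad on Bb stacks thirds, so the chord tones use letter names B-D-F
Root: Bb
Minor 3rd above Bb: Db
Diminished 5th above Bb: Fb
The 3rd = Db


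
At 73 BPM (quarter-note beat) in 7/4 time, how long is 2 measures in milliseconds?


Step by step:
Quarter-note beat duration = 60000 / 73 ms
Beats per measure (7/4) = 7
One measure = 7 × 60000 / 73 = 420000 / 73 ms
2 measures = 2 × 420000 / 73 = 840000 / 73
= 11506.8 ms


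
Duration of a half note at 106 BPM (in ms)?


One quarter-note beat = 60000 / BPM = 60000 / 106 ms
Half note = 2 × quarter note
Duration = 2 × 60000 / 106 = 120000 / 106
= 1132.1 ms


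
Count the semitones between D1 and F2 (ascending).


Solution.
Absolute semitone position = octave×12 + chromatic position
D1: 1×12 + 2 = 14
F2: 2×12 + 5 = 29
Difference = 29 - 14 = 15
= 15 semitones


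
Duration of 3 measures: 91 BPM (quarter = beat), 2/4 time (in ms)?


Quarter-note beat duration = 60000 / 91 ms
Beats per measure (2/4) = 2
One measure = 2 × 60000 / 91 = 120000 / 91 ms
3 measures = 3 × 120000 / 91 = 360000 / 91
= 3956.0 ms


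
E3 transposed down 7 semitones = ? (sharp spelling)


E3: chromatic position 4 in octave 3 → absolute = 3×12 + 4 = 40
Transpose down 7: 40 - 7 = 33
33 = 2×12 + 9 → A in octave 2
Result = A2


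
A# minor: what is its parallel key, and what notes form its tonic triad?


Step by step:
Parallel keys share the same tonic but differ in mode
A# minor → parallel is A# major
Tonic triad of A# major = A# C## E#
= A# major; triad = A# C## E#


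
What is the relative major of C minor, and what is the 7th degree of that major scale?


The relative major shares the key signature and is a minor 3rd above the minor tonic
A minor 3rd above C is Eb
→ relative major of C minor is Eb major
Eb major scale: Eb F G Ab Bb C D
= Eb major; 7th degree = D


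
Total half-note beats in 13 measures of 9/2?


Reasoning:
Time signature 9/2: the bottom number 2 means the half note gets one count
The top number 9 means 9 half-note beats per measure
Total = 9 × 13 measures
= 117 half-note beats


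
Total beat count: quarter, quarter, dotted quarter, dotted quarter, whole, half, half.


Step by step:
Beat values:
  quarter = 1 beat
  quarter = 1 beat
  dotted quarter = 1.5 beats
  dotted quarter = 1.5 beats
  whole = 4 beats
  half = 2 beats
  half = 2 beats
Sum = 1 + 1 + 1.5 + 1.5 + 4 + 2 + 2
= 13 beats


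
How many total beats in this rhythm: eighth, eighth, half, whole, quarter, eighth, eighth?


Beat values:
  eighth = 0.5 beats
  eighth = 0.5 beats
  half = 2 beats
  whole = 4 beats
  quarter = 1 beat
  eighth = 0.5 beats
  eighth = 0.5 beats
Sum = 0.5 + 0.5 + 2 + 4 + 1 + 0.5 + 0.5
= 9 beats


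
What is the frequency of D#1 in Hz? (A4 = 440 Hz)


Working:
f = 440 × 2^(n/12) where n = semitones from A4
D#1: -42 semitones from A4
f = 440 × 2^(-42/12)
f = 38.89 Hz


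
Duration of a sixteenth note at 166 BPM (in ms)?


One quarter-note beat = 60000 / BPM = 60000 / 166 ms
Sixteenth note = 1/4 × quarter note
Duration = 1/4 × 60000 / 166 = 15000 / 166
= 90.4 ms


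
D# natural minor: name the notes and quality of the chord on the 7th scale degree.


D# natural minor scale: D# E# F# G# A# B C#
Diatonic triad on degree 7 stacks scale notes 7, 2, 4: C# E# G#
C#→E# = 4 semitones; C#→G# = 7 semitones → major triad
= C# E# G# (major)


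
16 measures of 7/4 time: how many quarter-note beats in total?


Time signature 7/4: the bottom number 4 means the quarter note gets one count
The top number 7 means 7 quarter-note beats per measure
Total = 7 × 16 measures
= 112 quarter-note beats


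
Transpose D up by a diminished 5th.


Step by step:
diminished 5th: 5 letter names, 6 semitones
Letter: D + 4 → A
Pitch: D + 6 semitones, spelled as an A → Ab
= Ab


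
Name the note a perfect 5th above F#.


Reasoning:
A 5th spans 5 letter names, so from F we land on C
A perfect 5th = 7 semitones above F#
Spell C at that pitch: C#
= C#


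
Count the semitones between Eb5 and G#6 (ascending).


Working:
Absolute semitone position = octave×12 + chromatic position
Eb5: 5×12 + 3 = 63
G#6: 6×12 + 8 = 80
Difference = 80 - 63 = 17
= 17 semitones


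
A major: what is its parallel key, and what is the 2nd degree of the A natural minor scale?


Working:
Parallel keys share the same tonic but differ in mode
A major → parallel is A minor
A natural minor scale: A B C D E F G
= A minor; 2nd degree = B


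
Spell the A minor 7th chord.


Let's work it out.
Minor 7th chord = root + minor 3rd + perfect 5th + minor 7th
Seventh chords stack in thirds, so the letter names are A-C-E-G
Root: A
Minor 3rd above A: C
Perfect 5th above A: E
Minor 7th above A: G
Chord = A C E G


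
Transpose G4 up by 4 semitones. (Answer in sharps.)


Let's work it out.
G4: chromatic position 7 in octave 4 → absolute = 4×12 + 7 = 55
Transpose up 4: 55 + 4 = 59
59 = 4×12 + 11 → B in octave 4
Result = B4


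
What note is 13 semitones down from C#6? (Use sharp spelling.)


C#6: chromatic position 1 in octave 6 → absolute = 6×12 + 1 = 73
Transpose down 13: 73 - 13 = 60
60 = 5×12 + 0 → C in octave 5
Result = C5


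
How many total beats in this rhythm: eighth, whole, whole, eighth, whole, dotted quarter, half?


Let's work it out.
Beat values:
  eighth = 0.5 beats
  whole = 4 beats
  whole = 4 beats
  eighth = 0.5 beats
  whole = 4 beats
  dotted quarter = 1.5 beats
  half = 2 beats
Sum = 0.5 + 4 + 4 + 0.5 + 4 + 1.5 + 2
= 16.5 beats


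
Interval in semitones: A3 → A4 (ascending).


Absolute semitone position = octave×12 + chromatic position
A3: 3×12 + 9 = 45
A4: 4×12 + 9 = 57
Difference = 57 - 45 = 12
= 12 semitones


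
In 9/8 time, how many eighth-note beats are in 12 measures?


Step by step:
Time signature 9/8: the bottom number 8 means the eighth note gets one count
The top number 9 means 9 eighth-note beats per measure
Total = 9 × 12 measures
= 108 eighth-note beats


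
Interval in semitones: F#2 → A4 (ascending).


Absolute semitone position = octave×12 + chromatic position
F#2: 2×12 + 6 = 30
A4: 4×12 + 9 = 57
Difference = 57 - 30 = 27
= 27 semitones


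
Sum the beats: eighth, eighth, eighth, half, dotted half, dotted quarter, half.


Reasoning:
Beat values:
  eighth = 0.5 beats
  eighth = 0.5 beats
  eighth = 0.5 beats
  half = 2 beats
  dotted half = 3 beats
  dotted quarter = 1.5 beats
  half = 2 beats
Sum = 0.5 + 0.5 + 0.5 + 2 + 3 + 1.5 + 2
= 10 beats


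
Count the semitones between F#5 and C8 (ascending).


Working:
Absolute semitone position = octave×12 + chromatic position
F#5: 5×12 + 6 = 66
C8: 8×12 + 0 = 96
Difference = 96 - 66 = 30
= 30 semitones


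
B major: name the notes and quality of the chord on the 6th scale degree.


Let's work it out.
B major scale: B C# D# E F# G# A#
Diatonic triad on degree 6 stacks scale notes 6, 1, 3: G# B D#
G#→B = 3 semitones; G#→D# = 7 semitones → minor triad
= G# B D# (minor)


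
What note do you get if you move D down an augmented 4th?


augmented 4th: 4 letter names, 6 semitones
Letter: D - 3 → A
Pitch: D - 6 semitones, spelled as an A → Ab
= Ab


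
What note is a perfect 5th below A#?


Working:
A 5th spans 5 letter names, so from A we land on D
A perfect 5th = 7 semitones below A#
Spell D at that pitch: D#
= D#


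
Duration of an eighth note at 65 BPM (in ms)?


Let's work it out.
One quarter-note beat = 60000 / BPM = 60000 / 65 ms
Eighth note = 1/2 × quarter note
Duration = 1/2 × 60000 / 65 = 30000 / 65
= 461.5 ms


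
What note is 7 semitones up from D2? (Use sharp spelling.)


Step by step:
D2: chromatic position 2 in octave 2 → absolute = 2×12 + 2 = 26
Transpose up 7: 26 + 7 = 33
33 = 2×12 + 9 → A in octave 2
Result = A2


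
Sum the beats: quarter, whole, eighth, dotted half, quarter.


Working:
Beat values:
  quarter = 1 beat
  whole = 4 beats
  eighth = 0.5 beats
  dotted half = 3 beats
  quarter = 1 beat
Sum = 1 + 4 + 0.5 + 3 + 1
= 9.5 beats


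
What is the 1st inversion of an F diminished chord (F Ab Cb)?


Root position: F Ab Cb
1st inversion: move root up an octave
Bass note: Ab
Notes (bottom to top) = Ab Cb F


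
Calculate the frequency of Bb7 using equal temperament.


f = 440 × 2^(n/12) where n = semitones from A4
Bb7: 37 semitones from A4
f = 440 × 2^(37/12)
f = 3729.31 Hz


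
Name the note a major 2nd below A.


A 2nd spans 2 letter names, so from A we land on G
A major 2nd = 2 semitones below A
Spell G at that pitch: G
= G


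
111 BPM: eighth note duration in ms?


One quarter-note beat = 60000 / BPM = 60000 / 111 ms
Eighth note = 1/2 × quarter note
Duration = 1/2 × 60000 / 111 = 30000 / 111
= 270.3 ms


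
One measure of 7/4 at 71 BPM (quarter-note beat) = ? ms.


Solution.
Quarter-note beat duration = 60000 / 71 ms
Beats per measure (7/4) = 7
One measure = 7 × 60000 / 71 = 420000 / 71 ms
= 5915.5 ms


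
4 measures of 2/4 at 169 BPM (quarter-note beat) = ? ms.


Step by step:
Quarter-note beat duration = 60000 / 169 ms
Beats per measure (2/4) = 2
One measure = 2 × 60000 / 169 = 120000 / 169 ms
4 measures = 4 × 120000 / 169 = 480000 / 169
= 2840.2 ms


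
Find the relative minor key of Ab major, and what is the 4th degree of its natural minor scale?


Solution.
The relative minor shares the major's key signature and starts on its 6th degree
6th degree = a major 6th above the tonic; a major 6th above Ab is F
→ relative minor of Ab major is F minor
F natural minor scale: F G Ab Bb C Db Eb
= F minor; 4th degree = Bb


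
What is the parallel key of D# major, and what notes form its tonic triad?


Parallel keys share the same tonic but differ in mode
D# major → parallel is D# minor
Tonic triad of D# minor = D# F# A#
= D# minor; triad = D# F# A#


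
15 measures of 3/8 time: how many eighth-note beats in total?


Time signature 3/8: the bottom number 8 means the eighth note gets one count
The top number 3 means 3 eighth-note beats per measure
Total = 3 × 15 measures
= 45 eighth-note beats


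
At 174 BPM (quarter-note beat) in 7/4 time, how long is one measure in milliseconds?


Step by step:
Quarter-note beat duration = 60000 / 174 ms
Beats per measure (7/4) = 7
One measure = 7 × 60000 / 174 = 420000 / 174 ms
= 2413.8 ms


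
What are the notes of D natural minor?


Natural minor scale pattern: W-H-W-W-H-W-W (2-1-2-2-1-2-2 semitones)
Starting from D:
  D + 2 semitones → E
  E + 1 semitone → F
  F + 2 semitones → G
  G + 2 semitones → A
  A + 1 semitone → Bb
  Bb + 2 semitones → C
  C + 2 semitones → D
Scale = D E F G A Bb C


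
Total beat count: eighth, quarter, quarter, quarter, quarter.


Step by step:
Beat values:
  eighth = 0.5 beats
  quarter = 1 beat
  quarter = 1 beat
  quarter = 1 beat
  quarter = 1 beat
Sum = 0.5 + 1 + 1 + 1 + 1
= 4.5 beats


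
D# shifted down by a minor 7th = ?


minor 7th: 7 letter names, 10 semitones
Letter: D - 6 → E
Pitch: D# - 10 semitones, spelled as an E → E#
= E#


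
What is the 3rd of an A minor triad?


Working:
Minor triad = root + minor 3rd (3 semitones) + perfect 5th (7 semitones)
A triad on A stacks thirds, so the chord tones use letter names A-C-E
Root: A
Minor 3rd above A: C
Perfect 5th above A: E
The 3rd = C


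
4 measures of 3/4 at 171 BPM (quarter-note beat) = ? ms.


Reasoning:
Quarter-note beat duration = 60000 / 171 ms
Beats per measure (3/4) = 3
One measure = 3 × 60000 / 171 = 180000 / 171 ms
4 measures = 4 × 180000 / 171 = 720000 / 171
= 4210.5 ms


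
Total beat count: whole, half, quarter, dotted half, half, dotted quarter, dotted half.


Working:
Beat values:
  whole = 4 beats
  half = 2 beats
  quarter = 1 beat
  dotted half = 3 beats
  half = 2 beats
  dotted quarter = 1.5 beats
  dotted half = 3 beats
Sum = 4 + 2 + 1 + 3 + 2 + 1.5 + 3
= 16.5 beats


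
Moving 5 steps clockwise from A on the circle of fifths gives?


Solution.
Each clockwise step on the circle of fifths moves up a perfect 5th
From A: A → E → B → F#/Gb → Db → Ab
= Ab


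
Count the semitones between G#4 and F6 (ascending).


Absolute semitone position = octave×12 + chromatic position
G#4: 4×12 + 8 = 56
F6: 6×12 + 5 = 77
Difference = 77 - 56 = 21
= 21 semitones


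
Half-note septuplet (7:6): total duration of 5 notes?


Working:
Septuplet: 7 notes occupy the space of 6 half notes
Space = 6 × 2 = 12 beats
Each septuplet note = 12 / 7 = 12/7 beats
5 notes = 5 × 12/7 = 60/7
= 60/7 beats


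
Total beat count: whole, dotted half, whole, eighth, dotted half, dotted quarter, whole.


Let's work it out.
Beat values:
  whole = 4 beats
  dotted half = 3 beats
  whole = 4 beats
  eighth = 0.5 beats
  dotted half = 3 beats
  dotted quarter = 1.5 beats
  whole = 4 beats
Sum = 4 + 3 + 4 + 0.5 + 3 + 1.5 + 4
= 20 beats


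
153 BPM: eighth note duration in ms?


Solution.
One quarter-note beat = 60000 / BPM = 60000 / 153 ms
Eighth note = 1/2 × quarter note
Duration = 1/2 × 60000 / 153 = 30000 / 153
= 196.1 ms


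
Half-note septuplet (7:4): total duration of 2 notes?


Septuplet: 7 notes occupy the space of 4 half notes
Space = 4 × 2 = 8 beats
Each septuplet note = 8 / 7 = 8/7 beats
2 notes = 2 × 8/7 = 16/7
= 16/7 beats


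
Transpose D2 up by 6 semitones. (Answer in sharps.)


D2: chromatic position 2 in octave 2 → absolute = 2×12 + 2 = 26
Transpose up 6: 26 + 6 = 32
32 = 2×12 + 8 → G# in octave 2
Result = G#2


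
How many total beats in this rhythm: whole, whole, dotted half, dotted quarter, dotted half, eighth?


Beat values:
  whole = 4 beats
  whole = 4 beats
  dotted half = 3 beats
  dotted quarter = 1.5 beats
  dotted half = 3 beats
  eighth = 0.5 beats
Sum = 4 + 4 + 3 + 1.5 + 3 + 0.5
= 16 beats


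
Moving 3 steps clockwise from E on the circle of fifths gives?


Step by step:
Each clockwise step on the circle of fifths moves up a perfect 5th
From E: E → B → F#/Gb → Db
= Db


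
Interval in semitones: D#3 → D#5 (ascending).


Absolute semitone position = octave×12 + chromatic position
D#3: 3×12 + 3 = 39
D#5: 5×12 + 3 = 63
Difference = 63 - 39 = 24
= 24 semitones


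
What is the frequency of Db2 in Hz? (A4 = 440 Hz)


Working:
f = 440 × 2^(n/12) where n = semitones from A4
Db2: -32 semitones from A4
f = 440 × 2^(-32/12)
f = 69.30 Hz


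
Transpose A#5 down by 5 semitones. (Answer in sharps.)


A#5: chromatic position 10 in octave 5 → absolute = 5×12 + 10 = 70
Transpose down 5: 70 - 5 = 65
65 = 5×12 + 5 → F in octave 5
Result = F5


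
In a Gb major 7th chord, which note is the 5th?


Let's work it out.
Major 7th chord = root + major 3rd + perfect 5th + major 7th
Seventh chords stack in thirds, so the letter names are G-B-D-F
Root: Gb
Major 3rd above Gb: Bb
Perfect 5th above Gb: Db
Major 7th above Gb: F
The 5th = Db


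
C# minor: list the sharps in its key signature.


Step by step:
Sharp minor keys follow the circle of fifths: A(0), E(1), B(2), F#(3), C#(4), G#(5), D#(6), A#(7)
C# minor has 4 sharps
Order of sharps: F# C# G# D# A# E# B# → first 4: F#, C#, G#, D#
= F#, C#, G#, D#


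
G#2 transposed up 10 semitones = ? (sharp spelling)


Reasoning:
G#2: chromatic position 8 in octave 2 → absolute = 2×12 + 8 = 32
Transpose up 10: 32 + 10 = 42
42 = 3×12 + 6 → F# in octave 3
Result = F#3


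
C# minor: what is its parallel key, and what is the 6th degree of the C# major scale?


Solution.
Parallel keys share the same tonic but differ in mode
C# minor → parallel is C# major
C# major scale: C# D# E# F# G# A# B#
= C# major; 6th degree = A#


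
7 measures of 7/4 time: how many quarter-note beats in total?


Reasoning:
Time signature 7/4: the bottom number 4 means the quarter note gets one count
The top number 7 means 7 quarter-note beats per measure
Total = 7 × 7 measures
= 49 quarter-note beats


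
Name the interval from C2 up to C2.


Letter names: C → C spans 1 letter name → a unison
Semitones: C2 → C2 = 0 half-steps
A unison of 0 semitones is a perfect unison
= perfect unison


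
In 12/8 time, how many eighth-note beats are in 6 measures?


Let's work it out.
Time signature 12/8: the bottom number 8 means the eighth note gets one count
The top number 12 means 12 eighth-note beats per measure
Total = 12 × 6 measures
= 72 eighth-note beats


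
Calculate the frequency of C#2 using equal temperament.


f = 440 × 2^(n/12) where n = semitones from A4
C#2: -32 semitones from A4
f = 440 × 2^(-32/12)
f = 69.30 Hz


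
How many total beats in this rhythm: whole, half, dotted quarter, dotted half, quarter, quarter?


Beat values:
  whole = 4 beats
  half = 2 beats
  dotted quarter = 1.5 beats
  dotted half = 3 beats
  quarter = 1 beat
  quarter = 1 beat
Sum = 4 + 2 + 1.5 + 3 + 1 + 1
= 12.5 beats


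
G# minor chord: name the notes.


Step by step:
Minor triad = root + minor 3rd (3 semitones) + perfect 5th (7 semitones)
A triad on G# stacks thirds, so the chord tones use letter names G-B-D
Root: G#
Minor 3rd above G#: B
Perfect 5th above G#: D#
Chord = G# B D#


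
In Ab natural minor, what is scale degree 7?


Working:
Natural minor scale pattern: W-H-W-W-H-W-W (2-1-2-2-1-2-2 semitones)
Starting from Ab:
  Ab + 2 semitones → Bb
  Bb + 1 semitone → Cb
  Cb + 2 semitones → Db
  Db + 2 semitones → Eb
  Eb + 1 semitone → Fb
  Fb + 2 semitones → Gb
  Gb + 2 semitones → Ab
Scale: Ab Bb Cb Db Eb Fb Gb
Degree 7 = Gb


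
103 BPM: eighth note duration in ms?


Solution.
One quarter-note beat = 60000 / BPM = 60000 / 103 ms
Eighth note = 1/2 × quarter note
Duration = 1/2 × 60000 / 103 = 30000 / 103
= 291.3 ms


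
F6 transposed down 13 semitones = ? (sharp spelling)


F6: chromatic position 5 in octave 6 → absolute = 6×12 + 5 = 77
Transpose down 13: 77 - 13 = 64
64 = 5×12 + 4 → E in octave 5
Result = E5


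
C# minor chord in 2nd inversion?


Reasoning:
Root position: C# E G#
2nd inversion: move root and 3rd up an octave
Bass note: G#
Notes (bottom to top) = G# C# E


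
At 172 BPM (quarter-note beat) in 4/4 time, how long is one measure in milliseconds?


Quarter-note beat duration = 60000 / 172 ms
Beats per measure (4/4) = 4
One measure = 4 × 60000 / 172 = 240000 / 172 ms
= 1395.3 ms


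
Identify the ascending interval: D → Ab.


Letter names: D → A spans 5 letter names → a 5th
Semitones: D → Ab = 6 half-steps
A 5th of 6 semitones is a diminished 5th
= diminished 5th


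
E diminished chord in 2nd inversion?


Let's work it out.
Root position: E G Bb
2nd inversion: move root and 3rd up an octave
Bass note: Bb
Notes (bottom to top) = Bb E G


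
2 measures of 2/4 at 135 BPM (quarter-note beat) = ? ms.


Solution.
Quarter-note beat duration = 60000 / 135 ms
Beats per measure (2/4) = 2
One measure = 2 × 60000 / 135 = 120000 / 135 ms
2 measures = 2 × 120000 / 135 = 240000 / 135
= 1777.8 ms


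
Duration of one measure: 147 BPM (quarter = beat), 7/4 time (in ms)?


Step by step:
Quarter-note beat duration = 60000 / 147 ms
Beats per measure (7/4) = 7
One measure = 7 × 60000 / 147 = 420000 / 147 ms
= 2857.1 ms


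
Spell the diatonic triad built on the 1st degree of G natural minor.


Working:
G natural minor scale: G A Bb C D Eb F
Diatonic triad on degree 1 stacks scale notes 1, 3, 5: G Bb D
G→Bb = 3 semitones; G→D = 7 semitones → minor triad
= G Bb D (minor)


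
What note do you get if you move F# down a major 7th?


Let's work it out.
major 7th: 7 letter names, 11 semitones
Letter: F - 6 → G
Pitch: F# - 11 semitones, spelled as a G → G
= G


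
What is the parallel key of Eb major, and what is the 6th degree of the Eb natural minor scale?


Parallel keys share the same tonic but differ in mode
Eb major → parallel is Eb minor
Eb natural minor scale: Eb F Gb Ab Bb Cb Db
= Eb minor; 6th degree = Cb


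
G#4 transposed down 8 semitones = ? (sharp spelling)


G#4: chromatic position 8 in octave 4 → absolute = 4×12 + 8 = 56
Transpose down 8: 56 - 8 = 48
48 = 4×12 + 0 → C in octave 4
Result = C4


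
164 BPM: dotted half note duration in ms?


Solution.
One quarter-note beat = 60000 / BPM = 60000 / 164 ms
Dotted half note = 3 × quarter note
Duration = 3 × 60000 / 164 = 180000 / 164
= 1097.6 ms


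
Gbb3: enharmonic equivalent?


Enharmonic notes sound the same pitch but are spelled with different letter names
Gbb and F name the same pitch class
= F3


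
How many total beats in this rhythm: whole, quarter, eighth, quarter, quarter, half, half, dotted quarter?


Beat values:
  whole = 4 beats
  quarter = 1 beat
  eighth = 0.5 beats
  quarter = 1 beat
  quarter = 1 beat
  half = 2 beats
  half = 2 beats
  dotted quarter = 1.5 beats
Sum = 4 + 1 + 0.5 + 1 + 1 + 2 + 2 + 1.5
= 13 beats


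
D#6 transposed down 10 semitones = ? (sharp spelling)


Working:
D#6: chromatic position 3 in octave 6 → absolute = 6×12 + 3 = 75
Transpose down 10: 75 - 10 = 65
65 = 5×12 + 5 → F in octave 5
Result = F5


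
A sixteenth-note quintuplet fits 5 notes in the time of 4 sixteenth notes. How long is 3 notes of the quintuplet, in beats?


Let's work it out.
Quintuplet: 5 notes occupy the space of 4 sixteenth notes
Space = 4 × 1/4 = 1 beat
Each quintuplet note = 1 / 5 = 1/5 beats
3 notes = 3 × 1/5 = 3/5
= 3/5 beats


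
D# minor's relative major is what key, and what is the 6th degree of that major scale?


Let's work it out.
The relative major shares the key signature and is a minor 3rd above the minor tonic
A minor 3rd above D# is F#
→ relative major of D# minor is F# major
F# major scale: F# G# A# B C# D# E#
= F# major; 6th degree = D#


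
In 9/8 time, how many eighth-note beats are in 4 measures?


Step by step:
Time signature 9/8: the bottom number 8 means the eighth note gets one count
The top number 9 means 9 eighth-note beats per measure
Total = 9 × 4 measures
= 36 eighth-note beats


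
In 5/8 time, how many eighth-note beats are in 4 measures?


Let's work it out.
Time signature 5/8: the bottom number 8 means the eighth note gets one count
The top number 5 means 5 eighth-note beats per measure
Total = 5 × 4 measures
= 20 eighth-note beats


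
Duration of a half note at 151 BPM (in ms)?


One quarter-note beat = 60000 / BPM = 60000 / 151 ms
Half note = 2 × quarter note
Duration = 2 × 60000 / 151 = 120000 / 151
= 794.7 ms


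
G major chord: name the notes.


Working:
Major triad = root + major 3rd (4 semitones) + perfect 5th (7 semitones)
A triad on G stacks thirds, so the chord tones use letter names G-B-D
Root: G
Major 3rd above G: B
Perfect 5th above G: D
Chord = G B D


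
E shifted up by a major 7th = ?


major 7th: 7 letter names, 11 semitones
Letter: E + 6 → D
Pitch: E + 11 semitones, spelled as a D → D#
= D#


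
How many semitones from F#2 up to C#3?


Let's work it out.
Absolute semitone position = octave×12 + chromatic position
F#2: 2×12 + 6 = 30
C#3: 3×12 + 1 = 37
Difference = 37 - 30 = 7
= 7 semitones


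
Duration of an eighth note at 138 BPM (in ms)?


Solution.
One quarter-note beat = 60000 / BPM = 60000 / 138 ms
Eighth note = 1/2 × quarter note
Duration = 1/2 × 60000 / 138 = 30000 / 138
= 217.4 ms


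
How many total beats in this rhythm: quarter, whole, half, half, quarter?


Reasoning:
Beat values:
  quarter = 1 beat
  whole = 4 beats
  half = 2 beats
  half = 2 beats
  quarter = 1 beat
Sum = 1 + 4 + 2 + 2 + 1
= 10 beats


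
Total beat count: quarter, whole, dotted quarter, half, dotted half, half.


Beat values:
  quarter = 1 beat
  whole = 4 beats
  dotted quarter = 1.5 beats
  half = 2 beats
  dotted half = 3 beats
  half = 2 beats
Sum = 1 + 4 + 1.5 + 2 + 3 + 2
= 13.5 beats


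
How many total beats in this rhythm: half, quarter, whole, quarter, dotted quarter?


Solution.
Beat values:
  half = 2 beats
  quarter = 1 beat
  whole = 4 beats
  quarter = 1 beat
  dotted quarter = 1.5 beats
Sum = 2 + 1 + 4 + 1 + 1.5
= 9.5 beats


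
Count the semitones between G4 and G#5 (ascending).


Absolute semitone position = octave×12 + chromatic position
G4: 4×12 + 7 = 55
G#5: 5×12 + 8 = 68
Difference = 68 - 55 = 13
= 13 semitones


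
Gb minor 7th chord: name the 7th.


Minor 7th chord = root + minor 3rd + perfect 5th + minor 7th
Seventh chords stack in thirds, so the letter names are G-B-D-F
Root: Gb
Minor 3rd above Gb: Bbb
Perfect 5th above Gb: Db
Minor 7th above Gb: Fb
The 7th = Fb


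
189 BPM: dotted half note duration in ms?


One quarter-note beat = 60000 / BPM = 60000 / 189 ms
Dotted half note = 3 × quarter note
Duration = 3 × 60000 / 189 = 180000 / 189
= 952.4 ms


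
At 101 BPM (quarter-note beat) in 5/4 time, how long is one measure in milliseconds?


Quarter-note beat duration = 60000 / 101 ms
Beats per measure (5/4) = 5
One measure = 5 × 60000 / 101 = 300000 / 101 ms
= 2970.3 ms


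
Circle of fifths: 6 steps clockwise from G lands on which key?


Solution.
Each clockwise step on the circle of fifths moves up a perfect 5th
From G: G → D → A → E → B → F#/Gb → Db
= Db


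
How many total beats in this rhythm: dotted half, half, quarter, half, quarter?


Beat values:
  dotted half = 3 beats
  half = 2 beats
  quarter = 1 beat
  half = 2 beats
  quarter = 1 beat
Sum = 3 + 2 + 1 + 2 + 1
= 9 beats


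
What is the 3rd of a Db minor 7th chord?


Minor 7th chord = root + minor 3rd + perfect 5th + minor 7th
Seventh chords stack in thirds, so the letter names are D-F-A-C
Root: Db
Minor 3rd above Db: Fb
Perfect 5th above Db: Ab
Minor 7th above Db: Cb
The 3rd = Fb


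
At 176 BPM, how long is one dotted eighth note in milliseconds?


One quarter-note beat = 60000 / BPM = 60000 / 176 ms
Dotted eighth note = 3/4 × quarter note
Duration = 3/4 × 60000 / 176 = 45000 / 176
= 255.7 ms


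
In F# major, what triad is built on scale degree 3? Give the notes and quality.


Reasoning:
F# major scale: F# G# A# B C# D# E#
Diatonic triad on degree 3 stacks scale notes 3, 5, 7: A# C# E#
A#→C# = 3 semitones; A#→E# = 7 semitones → minor triad
= A# C# E# (minor)


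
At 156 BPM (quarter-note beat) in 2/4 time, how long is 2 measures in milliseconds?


Quarter-note beat duration = 60000 / 156 ms
Beats per measure (2/4) = 2
One measure = 2 × 60000 / 156 = 120000 / 156 ms
2 measures = 2 × 120000 / 156 = 240000 / 156
= 1538.5 ms


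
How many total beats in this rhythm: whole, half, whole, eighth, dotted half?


Beat values:
  whole = 4 beats
  half = 2 beats
  whole = 4 beats
  eighth = 0.5 beats
  dotted half = 3 beats
Sum = 4 + 2 + 4 + 0.5 + 3
= 13.5 beats


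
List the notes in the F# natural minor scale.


Natural minor scale pattern: W-H-W-W-H-W-W (2-1-2-2-1-2-2 semitones)
Starting from F#:
  F# + 2 semitones → G#
  G# + 1 semitone → A
  A + 2 semitones → B
  B + 2 semitones → C#
  C# + 1 semitone → D
  D + 2 semitones → E
  E + 2 semitones → F#
Scale = F# G# A B C# D E


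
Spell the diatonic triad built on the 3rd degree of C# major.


C# major scale: C# D# E# F# G# A# B#
Diatonic triad on degree 3 stacks scale notes 3, 5, 7: E# G# B#
E#→G# = 3 semitones; E#→B# = 7 semitones → minor triad
= E# G# B# (minor)


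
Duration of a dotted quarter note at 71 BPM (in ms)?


Let's work it out.
One quarter-note beat = 60000 / BPM = 60000 / 71 ms
Dotted quarter note = 3/2 × quarter note
Duration = 3/2 × 60000 / 71 = 90000 / 71
= 1267.6 ms


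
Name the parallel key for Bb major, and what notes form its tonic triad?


Solution.
Parallel keys share the same tonic but differ in mode
Bb major → parallel is Bb minor
Tonic triad of Bb minor = Bb Db F
= Bb minor; triad = Bb Db F


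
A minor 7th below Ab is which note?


Step by step:
A 7th spans 7 letter names, so from A we land on B
A minor 7th = 10 semitones below Ab
Spell B at that pitch: Bb
= Bb


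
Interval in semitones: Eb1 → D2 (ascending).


Let's work it out.
Absolute semitone position = octave×12 + chromatic position
Eb1: 1×12 + 3 = 15
D2: 2×12 + 2 = 26
Difference = 26 - 15 = 11
= 11 semitones


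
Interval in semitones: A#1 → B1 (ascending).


Step by step:
Absolute semitone position = octave×12 + chromatic position
A#1: 1×12 + 10 = 22
B1: 1×12 + 11 = 23
Difference = 23 - 22 = 1
= 1 semitone


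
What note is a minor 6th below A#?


Step by step:
A 6th spans 6 letter names, so from A we land on C
A minor 6th = 8 semitones below A#
Spell C at that pitch: C##
= C##


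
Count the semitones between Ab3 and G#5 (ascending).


Absolute semitone position = octave×12 + chromatic position
Ab3: 3×12 + 8 = 44
G#5: 5×12 + 8 = 68
Difference = 68 - 44 = 24
= 24 semitones


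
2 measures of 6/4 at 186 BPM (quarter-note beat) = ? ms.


Quarter-note beat duration = 60000 / 186 ms
Beats per measure (6/4) = 6
One measure = 6 × 60000 / 186 = 360000 / 186 ms
2 measures = 2 × 360000 / 186 = 720000 / 186
= 3871.0 ms


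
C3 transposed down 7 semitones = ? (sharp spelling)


Reasoning:
C3: chromatic position 0 in octave 3 → absolute = 3×12 + 0 = 36
Transpose down 7: 36 - 7 = 29
29 = 2×12 + 5 → F in octave 2
Result = F2


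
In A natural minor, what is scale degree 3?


Working:
Natural minor scale pattern: W-H-W-W-H-W-W (2-1-2-2-1-2-2 semitones)
Starting from A:
  A + 2 semitones → B
  B + 1 semitone → C
  C + 2 semitones → D
  D + 2 semitones → E
  E + 1 semitone → F
  F + 2 semitones → G
  G + 2 semitones → A
Scale: A B C D E F G
Degree 3 = C


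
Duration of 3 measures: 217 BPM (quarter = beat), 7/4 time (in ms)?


Step by step:
Quarter-note beat duration = 60000 / 217 ms
Beats per measure (7/4) = 7
One measure = 7 × 60000 / 217 = 420000 / 217 ms
3 measures = 3 × 420000 / 217 = 1260000 / 217
= 5806.5 ms


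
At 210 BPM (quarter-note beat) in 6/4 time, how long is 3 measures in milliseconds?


Quarter-note beat duration = 60000 / 210 ms
Beats per measure (6/4) = 6
One measure = 6 × 60000 / 210 = 360000 / 210 ms
3 measures = 3 × 360000 / 210 = 1080000 / 210
= 5142.9 ms


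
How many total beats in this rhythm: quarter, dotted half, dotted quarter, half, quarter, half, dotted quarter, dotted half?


Beat values:
  quarter = 1 beat
  dotted half = 3 beats
  dotted quarter = 1.5 beats
  half = 2 beats
  quarter = 1 beat
  half = 2 beats
  dotted quarter = 1.5 beats
  dotted half = 3 beats
Sum = 1 + 3 + 1.5 + 2 + 1 + 2 + 1.5 + 3
= 15 beats


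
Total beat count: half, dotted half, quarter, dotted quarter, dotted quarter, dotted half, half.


Step by step:
Beat values:
  half = 2 beats
  dotted half = 3 beats
  quarter = 1 beat
  dotted quarter = 1.5 beats
  dotted quarter = 1.5 beats
  dotted half = 3 beats
  half = 2 beats
Sum = 2 + 3 + 1 + 1.5 + 1.5 + 3 + 2
= 14 beats
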